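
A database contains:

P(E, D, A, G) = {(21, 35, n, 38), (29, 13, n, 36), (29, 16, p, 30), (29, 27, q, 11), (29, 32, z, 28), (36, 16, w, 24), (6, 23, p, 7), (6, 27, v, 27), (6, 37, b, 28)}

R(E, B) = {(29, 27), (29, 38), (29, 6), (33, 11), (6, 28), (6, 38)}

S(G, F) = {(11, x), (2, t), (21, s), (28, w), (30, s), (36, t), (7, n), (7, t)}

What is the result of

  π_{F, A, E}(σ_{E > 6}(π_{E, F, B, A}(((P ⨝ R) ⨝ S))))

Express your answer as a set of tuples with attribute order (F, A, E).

Natural join on E: {(29, 13, n, 36, 27), (29, 13, n, 36, 38), (29, 13, n, 36, 6), (29, 16, p, 30, 27), (29, 16, p, 30, 38), (29, 16, p, 30, 6), (29, 27, q, 11, 27), (29, 27, q, 11, 38), (29, 27, q, 11, 6), (29, 32, z, 28, 27), (29, 32, z, 28, 38), (29, 32, z, 28, 6), (6, 23, p, 7, 28), (6, 23, p, 7, 38), (6, 27, v, 27, 28), (6, 27, v, 27, 38), (6, 37, b, 28, 28), (6, 37, b, 28, 38)}
Natural join on G: {(29, 13, n, 36, 27, t), (29, 13, n, 36, 38, t), (29, 13, n, 36, 6, t), (29, 16, p, 30, 27, s), (29, 16, p, 30, 38, s), (29, 16, p, 30, 6, s), (29, 27, q, 11, 27, x), (29, 27, q, 11, 38, x), (29, 27, q, 11, 6, x), (29, 32, z, 28, 27, w), (29, 32, z, 28, 38, w), (29, 32, z, 28, 6, w), (6, 23, p, 7, 28, n), (6, 23, p, 7, 28, t), (6, 23, p, 7, 38, n), (6, 23, p, 7, 38, t), (6, 37, b, 28, 28, w), (6, 37, b, 28, 38, w)}
Projecting to E, F, B, A: {(29, s, 27, p), (29, s, 38, p), (29, s, 6, p), (29, t, 27, n), (29, t, 38, n), (29, t, 6, n), (29, w, 27, z), (29, w, 38, z), (29, w, 6, z), (29, x, 27, q), (29, x, 38, q), (29, x, 6, q), (6, n, 28, p), (6, n, 38, p), (6, t, 28, p), (6, t, 38, p), (6, w, 28, b), (6, w, 38, b)}
σ[E > 6]: keep tuples satisfying E > 6 → {(29, s, 27, p), (29, s, 38, p), (29, s, 6, p), (29, t, 27, n), (29, t, 38, n), (29, t, 6, n), (29, w, 27, z), (29, w, 38, z), (29, w, 6, z), (29, x, 27, q), (29, x, 38, q), (29, x, 6, q)}
Projecting to F, A, E (8 duplicate(s) eliminated): {(s, p, 29), (t, n, 29), (w, z, 29), (x, q, 29)}

{(s, p, 29), (t, n, 29), (w, z, 29), (x, q, 29)}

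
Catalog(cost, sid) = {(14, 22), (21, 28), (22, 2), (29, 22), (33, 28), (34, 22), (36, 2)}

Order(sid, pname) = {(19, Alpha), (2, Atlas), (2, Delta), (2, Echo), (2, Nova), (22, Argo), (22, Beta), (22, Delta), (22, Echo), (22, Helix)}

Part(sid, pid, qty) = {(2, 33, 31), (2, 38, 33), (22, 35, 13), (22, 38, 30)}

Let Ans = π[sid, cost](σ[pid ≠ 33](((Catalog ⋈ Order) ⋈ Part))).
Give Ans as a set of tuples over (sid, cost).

Catalog ⋈ Order (natural join on sid): {(14, 22, Argo), (14, 22, Beta), (14, 22, Delta), (14, 22, Echo), (14, 22, Helix), (22, 2, Atlas), (22, 2, Delta), (22, 2, Echo), (22, 2, Nova), (29, 22, Argo), (29, 22, Beta), (29, 22, Delta), (29, 22, Echo), (29, 22, Helix), (34, 22, Argo), (34, 22, Beta), (34, 22, Delta), (34, 22, Echo), (34, 22, Helix), (36, 2, Atlas), (36, 2, Delta), (36, 2, Echo), (36, 2, Nova)}
(Catalog ⋈ Order) ⋈ Part (natural join on sid): {(14, 22, Argo, 35, 13), (14, 22, Argo, 38, 30), (14, 22, Beta, 35, 13), (14, 22, Beta, 38, 30), (14, 22, Delta, 35, 13), (14, 22, Delta, 38, 30), (14, 22, Echo, 35, 13), (14, 22, Echo, 38, 30), (14, 22, Helix, 35, 13), (14, 22, Helix, 38, 30), (22, 2, Atlas, 33, 31), (22, 2, Atlas, 38, 33), (22, 2, Delta, 33, 31), (22, 2, Delta, 38, 33), (22, 2, Echo, 33, 31), (22, 2, Echo, 38, 33), (22, 2, Nova, 33, 31), (22, 2, Nova, 38, 33), (29, 22, Argo, 35, 13), (29, 22, Argo, 38, 30), (29, 22, Beta, 35, 13), (29, 22, Beta, 38, 30), (29, 22, Delta, 35, 13), (29, 22, Delta, 38, 30), (29, 22, Echo, 35, 13), (29, 22, Echo, 38, 30), (29, 22, Helix, 35, 13), (29, 22, Helix, 38, 30), (34, 22, Argo, 35, 13), (34, 22, Argo, 38, 30), (34, 22, Beta, 35, 13), (34, 22, Beta, 38, 30), (34, 22, Delta, 35, 13), (34, 22, Delta, 38, 30), (34, 22, Echo, 35, 13), (34, 22, Echo, 38, 30), (34, 22, Helix, 35, 13), (34, 22, Helix, 38, 30), (36, 2, Atlas, 33, 31), (36, 2, Atlas, 38, 33), (36, 2, Delta, 33, 31), (36, 2, Delta, 38, 33), (36, 2, Echo, 33, 31), (36, 2, Echo, 38, 33), (36, 2, Nova, 33, 31), (36, 2, Nova, 38, 33)}
Filtering on pid ≠ 33 leaves {(14, 22, Argo, 35, 13), (14, 22, Argo, 38, 30), (14, 22, Beta, 35, 13), (14, 22, Beta, 38, 30), (14, 22, Delta, 35, 13), (14, 22, Delta, 38, 30), (14, 22, Echo, 35, 13), (14, 22, Echo, 38, 30), (14, 22, Helix, 35, 13), (14, 22, Helix, 38, 30), (22, 2, Atlas, 38, 33), (22, 2, Delta, 38, 33), (22, 2, Echo, 38, 33), (22, 2, Nova, 38, 33), (29, 22, Argo, 35, 13), (29, 22, Argo, 38, 30), (29, 22, Beta, 35, 13), (29, 22, Beta, 38, 30), (29, 22, Delta, 35, 13), (29, 22, Delta, 38, 30), (29, 22, Echo, 35, 13), (29, 22, Echo, 38, 30), (29, 22, Helix, 35, 13), (29, 22, Helix, 38, 30), (34, 22, Argo, 35, 13), (34, 22, Argo, 38, 30), (34, 22, Beta, 35, 13), (34, 22, Beta, 38, 30), (34, 22, Delta, 35, 13), (34, 22, Delta, 38, 30), (34, 22, Echo, 35, 13), (34, 22, Echo, 38, 30), (34, 22, Helix, 35, 13), (34, 22, Helix, 38, 30), (36, 2, Atlas, 38, 33), (36, 2, Delta, 38, 33), (36, 2, Echo, 38, 33), (36, 2, Nova, 38, 33)}.
π[sid, cost]: project onto (sid, cost) (33 duplicate(s) eliminated) → {(2, 22), (2, 36), (22, 14), (22, 29), (22, 34)}

{(2, 22), (2, 36), (22, 14), (22, 29), (22, 34)}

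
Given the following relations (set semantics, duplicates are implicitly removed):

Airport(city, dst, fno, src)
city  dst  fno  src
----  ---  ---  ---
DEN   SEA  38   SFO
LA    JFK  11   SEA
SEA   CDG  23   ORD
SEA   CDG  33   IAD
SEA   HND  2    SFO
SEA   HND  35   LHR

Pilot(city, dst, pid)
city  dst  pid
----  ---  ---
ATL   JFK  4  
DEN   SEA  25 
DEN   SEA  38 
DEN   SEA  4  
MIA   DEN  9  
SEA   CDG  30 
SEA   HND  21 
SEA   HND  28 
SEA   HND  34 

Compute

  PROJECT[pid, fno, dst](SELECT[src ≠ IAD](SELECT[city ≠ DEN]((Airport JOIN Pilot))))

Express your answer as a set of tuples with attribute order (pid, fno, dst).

Joining Airport and Pilot on city, dst yields {(DEN, SEA, 38, SFO, 25), (DEN, SEA, 38, SFO, 38), (DEN, SEA, 38, SFO, 4), (SEA, CDG, 23, ORD, 30), (SEA, CDG, 33, IAD, 30), (SEA, HND, 2, SFO, 21), (SEA, HND, 2, SFO, 28), (SEA, HND, 2, SFO, 34), (SEA, HND, 35, LHR, 21), (SEA, HND, 35, LHR, 28), (SEA, HND, 35, LHR, 34)}.
Filtering on city ≠ DEN leaves {(SEA, CDG, 23, ORD, 30), (SEA, CDG, 33, IAD, 30), (SEA, HND, 2, SFO, 21), (SEA, HND, 2, SFO, 28), (SEA, HND, 2, SFO, 34), (SEA, HND, 35, LHR, 21), (SEA, HND, 35, LHR, 28), (SEA, HND, 35, LHR, 34)}.
Filtering on src ≠ IAD leaves {(SEA, CDG, 23, ORD, 30), (SEA, HND, 2, SFO, 21), (SEA, HND, 2, SFO, 28), (SEA, HND, 2, SFO, 34), (SEA, HND, 35, LHR, 21), (SEA, HND, 35, LHR, 28), (SEA, HND, 35, LHR, 34)}.
π_{pid, fno, dst} gives {(21, 2, HND), (21, 35, HND), (28, 2, HND), (28, 35, HND), (30, 23, CDG), (34, 2, HND), (34, 35, HND)}.

{(21, 2, HND), (21, 35, HND), (28, 2, HND), (28, 35, HND), (30, 23, CDG), (34, 2, HND), (34, 35, HND)}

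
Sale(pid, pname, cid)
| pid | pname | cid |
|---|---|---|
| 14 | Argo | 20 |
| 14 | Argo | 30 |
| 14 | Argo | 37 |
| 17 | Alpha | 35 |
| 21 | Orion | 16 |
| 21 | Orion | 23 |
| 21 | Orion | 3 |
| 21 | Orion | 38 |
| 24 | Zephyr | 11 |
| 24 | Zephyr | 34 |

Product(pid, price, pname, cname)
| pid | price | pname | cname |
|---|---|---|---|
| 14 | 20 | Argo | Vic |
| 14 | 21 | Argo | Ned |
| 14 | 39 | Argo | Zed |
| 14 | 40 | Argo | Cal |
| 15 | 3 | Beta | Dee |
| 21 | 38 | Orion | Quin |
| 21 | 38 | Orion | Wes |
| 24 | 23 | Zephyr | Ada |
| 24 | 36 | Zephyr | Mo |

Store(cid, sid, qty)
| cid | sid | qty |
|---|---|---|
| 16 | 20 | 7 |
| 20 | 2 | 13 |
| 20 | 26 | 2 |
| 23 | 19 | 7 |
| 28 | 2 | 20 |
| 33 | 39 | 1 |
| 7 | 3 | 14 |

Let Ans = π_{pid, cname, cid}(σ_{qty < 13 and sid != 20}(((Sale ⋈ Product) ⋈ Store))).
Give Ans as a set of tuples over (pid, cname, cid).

{(14, Cal, 20), (14, Ned, 20), (14, Vic, 20), (14, Zed, 20), (21, Quin, 23), (21, Wes, 23)}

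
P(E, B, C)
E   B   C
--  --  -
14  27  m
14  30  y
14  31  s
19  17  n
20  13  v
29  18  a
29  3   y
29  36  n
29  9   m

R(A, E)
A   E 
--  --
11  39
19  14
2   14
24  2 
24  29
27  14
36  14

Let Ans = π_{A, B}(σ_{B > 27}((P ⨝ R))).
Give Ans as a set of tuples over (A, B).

{(19, 30), (19, 31), (2, 30), (2, 31), (24, 36), (27, 30), (27, 31), (36, 30), (36, 31)}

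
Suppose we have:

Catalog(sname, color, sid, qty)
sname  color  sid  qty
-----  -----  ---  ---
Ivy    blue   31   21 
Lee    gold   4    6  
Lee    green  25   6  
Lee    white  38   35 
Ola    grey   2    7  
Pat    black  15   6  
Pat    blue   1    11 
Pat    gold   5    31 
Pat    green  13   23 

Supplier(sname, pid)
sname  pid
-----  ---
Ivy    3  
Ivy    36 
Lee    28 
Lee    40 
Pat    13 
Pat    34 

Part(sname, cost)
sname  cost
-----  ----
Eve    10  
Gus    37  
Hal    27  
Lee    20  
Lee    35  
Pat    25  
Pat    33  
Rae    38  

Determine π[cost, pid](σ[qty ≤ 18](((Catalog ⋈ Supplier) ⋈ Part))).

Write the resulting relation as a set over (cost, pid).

{(20, 28), (20, 40), (25, 13), (25, 34), (33, 13), (33, 34), (35, 28), (35, 40)}

Natural join on sname: {(Ivy, blue, 31, 21, 3), (Ivy, blue, 31, 21, 36), (Lee, gold, 4, 6, 28), (Lee, gold, 4, 6, 40), (Lee, green, 25, 6, 28), (Lee, green, 25, 6, 40), (Lee, white, 38, 35, 28), (Lee, white, 38, 35, 40), (Pat, black, 15, 6, 13), (Pat, black, 15, 6, 34), (Pat, blue, 1, 11, 13), (Pat, blue, 1, 11, 34), (Pat, gold, 5, 31, 13), (Pat, gold, 5, 31, 34), (Pat, green, 13, 23, 13), (Pat, green, 13, 23, 34)}
Natural join on sname: {(Lee, gold, 4, 6, 28, 20), (Lee, gold, 4, 6, 28, 35), (Lee, gold, 4, 6, 40, 20), (Lee, gold, 4, 6, 40, 35), (Lee, green, 25, 6, 28, 20), (Lee, green, 25, 6, 28, 35), (Lee, green, 25, 6, 40, 20), (Lee, green, 25, 6, 40, 35), (Lee, white, 38, 35, 28, 20), (Lee, white, 38, 35, 28, 35), (Lee, white, 38, 35, 40, 20), (Lee, white, 38, 35, 40, 35), (Pat, black, 15, 6, 13, 25), (Pat, black, 15, 6, 13, 33), (Pat, black, 15, 6, 34, 25), (Pat, black, 15, 6, 34, 33), (Pat, blue, 1, 11, 13, 25), (Pat, blue, 1, 11, 13, 33), (Pat, blue, 1, 11, 34, 25), (Pat, blue, 1, 11, 34, 33), (Pat, gold, 5, 31, 13, 25), (Pat, gold, 5, 31, 13, 33), (Pat, gold, 5, 31, 34, 25), (Pat, gold, 5, 31, 34, 33), (Pat, green, 13, 23, 13, 25), (Pat, green, 13, 23, 13, 33), (Pat, green, 13, 23, 34, 25), (Pat, green, 13, 23, 34, 33)}
Filtering on qty ≤ 18 leaves {(Lee, gold, 4, 6, 28, 20), (Lee, gold, 4, 6, 28, 35), (Lee, gold, 4, 6, 40, 20), (Lee, gold, 4, 6, 40, 35), (Lee, green, 25, 6, 28, 20), (Lee, green, 25, 6, 28, 35), (Lee, green, 25, 6, 40, 20), (Lee, green, 25, 6, 40, 35), (Pat, black, 15, 6, 13, 25), (Pat, black, 15, 6, 13, 33), (Pat, black, 15, 6, 34, 25), (Pat, black, 15, 6, 34, 33), (Pat, blue, 1, 11, 13, 25), (Pat, blue, 1, 11, 13, 33), (Pat, blue, 1, 11, 34, 25), (Pat, blue, 1, 11, 34, 33)}.
π_{cost, pid} gives {(20, 28), (20, 40), (25, 13), (25, 34), (33, 13), (33, 34), (35, 28), (35, 40)} (8 duplicate(s) eliminated).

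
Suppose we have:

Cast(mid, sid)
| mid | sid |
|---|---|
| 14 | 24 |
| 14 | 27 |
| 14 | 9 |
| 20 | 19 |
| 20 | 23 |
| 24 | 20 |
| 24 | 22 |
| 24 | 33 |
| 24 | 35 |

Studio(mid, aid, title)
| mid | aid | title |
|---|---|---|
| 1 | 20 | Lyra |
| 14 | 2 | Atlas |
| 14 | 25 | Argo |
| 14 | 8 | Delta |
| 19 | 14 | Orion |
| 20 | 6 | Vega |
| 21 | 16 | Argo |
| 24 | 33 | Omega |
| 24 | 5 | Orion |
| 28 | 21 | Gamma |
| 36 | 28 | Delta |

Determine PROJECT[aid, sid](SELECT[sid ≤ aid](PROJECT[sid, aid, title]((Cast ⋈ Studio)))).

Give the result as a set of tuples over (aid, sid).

{(25, 24), (25, 9), (33, 20), (33, 22), (33, 33)}

Natural join on mid: {(14, 24, 2, Atlas), (14, 24, 25, Argo), (14, 24, 8, Delta), (14, 27, 2, Atlas), (14, 27, 25, Argo), (14, 27, 8, Delta), (14, 9, 2, Atlas), (14, 9, 25, Argo), (14, 9, 8, Delta), (20, 19, 6, Vega), (20, 23, 6, Vega), (24, 20, 33, Omega), (24, 20, 5, Orion), (24, 22, 33, Omega), (24, 22, 5, Orion), (24, 33, 33, Omega), (24, 33, 5, Orion), (24, 35, 33, Omega), (24, 35, 5, Orion)}
π[sid, aid, title]: project onto (sid, aid, title) → {(19, 6, Vega), (20, 33, Omega), (20, 5, Orion), (22, 33, Omega), (22, 5, Orion), (23, 6, Vega), (24, 2, Atlas), (24, 25, Argo), (24, 8, Delta), (27, 2, Atlas), (27, 25, Argo), (27, 8, Delta), (33, 33, Omega), (33, 5, Orion), (35, 33, Omega), (35, 5, Orion), (9, 2, Atlas), (9, 25, Argo), (9, 8, Delta)}
Selection sid ≤ aid: {(20, 33, Omega), (22, 33, Omega), (24, 25, Argo), (33, 33, Omega), (9, 25, Argo)}
π[aid, sid]: project onto (aid, sid) → {(25, 24), (25, 9), (33, 20), (33, 22), (33, 33)}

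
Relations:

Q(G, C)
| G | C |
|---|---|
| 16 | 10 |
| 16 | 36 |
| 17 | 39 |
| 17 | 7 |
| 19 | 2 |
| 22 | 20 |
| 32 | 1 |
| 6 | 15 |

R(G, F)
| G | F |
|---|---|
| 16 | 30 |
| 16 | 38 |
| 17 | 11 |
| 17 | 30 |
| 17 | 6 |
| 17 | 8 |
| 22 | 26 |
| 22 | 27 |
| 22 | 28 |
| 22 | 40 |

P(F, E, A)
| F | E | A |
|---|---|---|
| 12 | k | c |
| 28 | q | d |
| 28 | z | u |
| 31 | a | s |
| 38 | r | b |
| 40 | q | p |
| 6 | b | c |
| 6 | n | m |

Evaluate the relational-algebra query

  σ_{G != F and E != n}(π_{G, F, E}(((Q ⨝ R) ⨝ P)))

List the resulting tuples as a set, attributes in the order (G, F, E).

Joining Q and R on G yields {(16, 10, 30), (16, 10, 38), (16, 36, 30), (16, 36, 38), (17, 39, 11), (17, 39, 30), (17, 39, 6), (17, 39, 8), (17, 7, 11), (17, 7, 30), (17, 7, 6), (17, 7, 8), (22, 20, 26), (22, 20, 27), (22, 20, 28), (22, 20, 40)}.
Joining (Q ⨝ R) and P on F yields {(16, 10, 38, r, b), (16, 36, 38, r, b), (17, 39, 6, b, c), (17, 39, 6, n, m), (17, 7, 6, b, c), (17, 7, 6, n, m), (22, 20, 28, q, d), (22, 20, 28, z, u), (22, 20, 40, q, p)}.
π_{G, F, E} gives {(16, 38, r), (17, 6, b), (17, 6, n), (22, 28, q), (22, 28, z), (22, 40, q)} (3 duplicate(s) eliminated).
σ[G != F and E != n]: keep tuples satisfying G != F and E != n → {(16, 38, r), (17, 6, b), (22, 28, q), (22, 28, z), (22, 40, q)}

{(16, 38, r), (17, 6, b), (22, 28, q), (22, 28, z), (22, 40, q)}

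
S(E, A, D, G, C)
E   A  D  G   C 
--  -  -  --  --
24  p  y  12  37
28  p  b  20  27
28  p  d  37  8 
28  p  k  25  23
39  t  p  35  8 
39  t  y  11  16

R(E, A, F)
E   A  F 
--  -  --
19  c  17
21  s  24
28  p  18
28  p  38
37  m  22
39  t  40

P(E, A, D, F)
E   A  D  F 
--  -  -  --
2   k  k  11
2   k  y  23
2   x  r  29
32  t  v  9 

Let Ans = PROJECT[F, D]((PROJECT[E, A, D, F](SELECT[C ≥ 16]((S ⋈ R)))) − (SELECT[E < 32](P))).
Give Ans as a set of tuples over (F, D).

S ⋈ R (natural join on E, A): {(28, p, b, 20, 27, 18), (28, p, b, 20, 27, 38), (28, p, d, 37, 8, 18), (28, p, d, 37, 8, 38), (28, p, k, 25, 23, 18), (28, p, k, 25, 23, 38), (39, t, p, 35, 8, 40), (39, t, y, 11, 16, 40)}
σ[C ≥ 16]: keep tuples satisfying C ≥ 16 → {(28, p, b, 20, 27, 18), (28, p, b, 20, 27, 38), (28, p, k, 25, 23, 18), (28, p, k, 25, 23, 38), (39, t, y, 11, 16, 40)}
π[E, A, D, F]: project onto (E, A, D, F) → {(28, p, b, 18), (28, p, b, 38), (28, p, k, 18), (28, p, k, 38), (39, t, y, 40)}
σ[E < 32]: keep tuples satisfying E < 32 → {(2, k, k, 11), (2, k, y, 23), (2, x, r, 29)}
Difference: {(28, p, b, 18), (28, p, b, 38), (28, p, k, 18), (28, p, k, 38), (39, t, y, 40)} with {(2, k, k, 11), (2, k, y, 23), (2, x, r, 29)} → {(28, p, b, 18), (28, p, b, 38), (28, p, k, 18), (28, p, k, 38), (39, t, y, 40)}
π[F, D]: project onto (F, D) → {(18, b), (18, k), (38, b), (38, k), (40, y)}

{(18, b), (18, k), (38, b), (38, k), (40, y)}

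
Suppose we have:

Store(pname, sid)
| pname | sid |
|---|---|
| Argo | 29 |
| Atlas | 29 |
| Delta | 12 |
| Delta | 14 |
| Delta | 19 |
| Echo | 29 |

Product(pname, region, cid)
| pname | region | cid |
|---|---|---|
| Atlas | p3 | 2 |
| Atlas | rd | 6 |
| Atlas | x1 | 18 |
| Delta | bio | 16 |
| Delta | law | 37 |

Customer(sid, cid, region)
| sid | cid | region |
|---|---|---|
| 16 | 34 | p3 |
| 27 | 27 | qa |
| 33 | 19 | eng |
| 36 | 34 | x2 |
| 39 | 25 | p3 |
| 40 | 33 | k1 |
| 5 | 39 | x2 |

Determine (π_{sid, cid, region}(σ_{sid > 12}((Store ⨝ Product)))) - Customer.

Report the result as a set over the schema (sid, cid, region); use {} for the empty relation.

{(14, 16, bio), (14, 37, law), (19, 16, bio), (19, 37, law), (29, 18, x1), (29, 2, p3), (29, 6, rd)}

Natural join on pname: {(Atlas, 29, p3, 2), (Atlas, 29, rd, 6), (Atlas, 29, x1, 18), (Delta, 12, bio, 16), (Delta, 12, law, 37), (Delta, 14, bio, 16), (Delta, 14, law, 37), (Delta, 19, bio, 16), (Delta, 19, law, 37)}
Selection sid > 12: {(Atlas, 29, p3, 2), (Atlas, 29, rd, 6), (Atlas, 29, x1, 18), (Delta, 14, bio, 16), (Delta, 14, law, 37), (Delta, 19, bio, 16), (Delta, 19, law, 37)}
π[sid, cid, region]: project onto (sid, cid, region) → {(14, 16, bio), (14, 37, law), (19, 16, bio), (19, 37, law), (29, 18, x1), (29, 2, p3), (29, 6, rd)}
Set difference of the two operands is {(14, 16, bio), (14, 37, law), (19, 16, bio), (19, 37, law), (29, 18, x1), (29, 2, p3), (29, 6, rd)}.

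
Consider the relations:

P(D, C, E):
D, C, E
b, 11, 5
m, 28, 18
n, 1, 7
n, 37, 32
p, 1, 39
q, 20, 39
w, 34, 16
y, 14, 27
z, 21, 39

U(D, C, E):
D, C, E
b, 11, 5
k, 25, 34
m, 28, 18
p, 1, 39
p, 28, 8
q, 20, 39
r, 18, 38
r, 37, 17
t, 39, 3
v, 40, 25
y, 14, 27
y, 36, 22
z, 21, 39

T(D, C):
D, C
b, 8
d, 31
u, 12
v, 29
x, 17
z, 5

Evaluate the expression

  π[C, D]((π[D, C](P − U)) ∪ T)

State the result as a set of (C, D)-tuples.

{(1, n), (12, u), (17, x), (29, v), (31, d), (34, w), (37, n), (5, z), (8, b)}

Set difference of the two operands is {(n, 1, 7), (n, 37, 32), (w, 34, 16)}.
Keep only column(s) D, C: {(n, 1), (n, 37), (w, 34)}
Set union of the two operands is {(b, 8), (d, 31), (n, 1), (n, 37), (u, 12), (v, 29), (w, 34), (x, 17), (z, 5)}.
Keep only column(s) C, D: {(1, n), (12, u), (17, x), (29, v), (31, d), (34, w), (37, n), (5, z), (8, b)}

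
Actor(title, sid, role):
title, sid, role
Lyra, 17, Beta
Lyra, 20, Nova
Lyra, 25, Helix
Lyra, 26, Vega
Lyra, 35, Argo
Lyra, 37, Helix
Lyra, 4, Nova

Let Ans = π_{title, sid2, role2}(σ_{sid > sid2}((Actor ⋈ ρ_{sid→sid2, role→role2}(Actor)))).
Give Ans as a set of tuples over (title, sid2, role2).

ρ[sid→sid2, role→role2]: schema becomes (title, sid2, role2); tuples unchanged.
Joining Actor and ρ_{sid→sid2, role→role2}(Actor) on title yields {(Lyra, 17, Beta, 17, Beta), (Lyra, 17, Beta, 20, Nova), (Lyra, 17, Beta, 25, Helix), (Lyra, 17, Beta, 26, Vega), (Lyra, 17, Beta, 35, Argo), (Lyra, 17, Beta, 37, Helix), (Lyra, 17, Beta, 4, Nova), (Lyra, 20, Nova, 17, Beta), (Lyra, 20, Nova, 20, Nova), (Lyra, 20, Nova, 25, Helix), (Lyra, 20, Nova, 26, Vega), (Lyra, 20, Nova, 35, Argo), (Lyra, 20, Nova, 37, Helix), (Lyra, 20, Nova, 4, Nova), (Lyra, 25, Helix, 17, Beta), (Lyra, 25, Helix, 20, Nova), (Lyra, 25, Helix, 25, Helix), (Lyra, 25, Helix, 26, Vega), (Lyra, 25, Helix, 35, Argo), (Lyra, 25, Helix, 37, Helix), (Lyra, 25, Helix, 4, Nova), (Lyra, 26, Vega, 17, Beta), (Lyra, 26, Vega, 20, Nova), (Lyra, 26, Vega, 25, Helix), (Lyra, 26, Vega, 26, Vega), (Lyra, 26, Vega, 35, Argo), (Lyra, 26, Vega, 37, Helix), (Lyra, 26, Vega, 4, Nova), (Lyra, 35, Argo, 17, Beta), (Lyra, 35, Argo, 20, Nova), (Lyra, 35, Argo, 25, Helix), (Lyra, 35, Argo, 26, Vega), (Lyra, 35, Argo, 35, Argo), (Lyra, 35, Argo, 37, Helix), (Lyra, 35, Argo, 4, Nova), (Lyra, 37, Helix, 17, Beta), (Lyra, 37, Helix, 20, Nova), (Lyra, 37, Helix, 25, Helix), (Lyra, 37, Helix, 26, Vega), (Lyra, 37, Helix, 35, Argo), (Lyra, 37, Helix, 37, Helix), (Lyra, 37, Helix, 4, Nova), (Lyra, 4, Nova, 17, Beta), (Lyra, 4, Nova, 20, Nova), (Lyra, 4, Nova, 25, Helix), (Lyra, 4, Nova, 26, Vega), (Lyra, 4, Nova, 35, Argo), (Lyra, 4, Nova, 37, Helix), (Lyra, 4, Nova, 4, Nova)}.
Filtering on sid > sid2 leaves {(Lyra, 17, Beta, 4, Nova), (Lyra, 20, Nova, 17, Beta), (Lyra, 20, Nova, 4, Nova), (Lyra, 25, Helix, 17, Beta), (Lyra, 25, Helix, 20, Nova), (Lyra, 25, Helix, 4, Nova), (Lyra, 26, Vega, 17, Beta), (Lyra, 26, Vega, 20, Nova), (Lyra, 26, Vega, 25, Helix), (Lyra, 26, Vega, 4, Nova), (Lyra, 35, Argo, 17, Beta), (Lyra, 35, Argo, 20, Nova), (Lyra, 35, Argo, 25, Helix), (Lyra, 35, Argo, 26, Vega), (Lyra, 35, Argo, 4, Nova), (Lyra, 37, Helix, 17, Beta), (Lyra, 37, Helix, 20, Nova), (Lyra, 37, Helix, 25, Helix), (Lyra, 37, Helix, 26, Vega), (Lyra, 37, Helix, 35, Argo), (Lyra, 37, Helix, 4, Nova)}.
Projecting to title, sid2, role2 (15 duplicate(s) eliminated): {(Lyra, 17, Beta), (Lyra, 20, Nova), (Lyra, 25, Helix), (Lyra, 26, Vega), (Lyra, 35, Argo), (Lyra, 4, Nova)}

{(Lyra, 17, Beta), (Lyra, 20, Nova), (Lyra, 25, Helix), (Lyra, 26, Vega), (Lyra, 35, Argo), (Lyra, 4, Nova)}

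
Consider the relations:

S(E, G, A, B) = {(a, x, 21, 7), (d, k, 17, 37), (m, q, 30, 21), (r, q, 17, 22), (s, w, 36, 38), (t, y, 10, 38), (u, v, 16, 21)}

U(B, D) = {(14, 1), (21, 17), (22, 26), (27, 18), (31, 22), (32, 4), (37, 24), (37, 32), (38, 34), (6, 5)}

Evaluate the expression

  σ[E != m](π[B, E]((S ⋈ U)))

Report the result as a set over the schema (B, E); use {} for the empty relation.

Joining S and U on B yields {(d, k, 17, 37, 24), (d, k, 17, 37, 32), (m, q, 30, 21, 17), (r, q, 17, 22, 26), (s, w, 36, 38, 34), (t, y, 10, 38, 34), (u, v, 16, 21, 17)}.
π[B, E]: project onto (B, E) (1 duplicate(s) eliminated) → {(21, m), (21, u), (22, r), (37, d), (38, s), (38, t)}
σ[E != m]: keep tuples satisfying E != m → {(21, u), (22, r), (37, d), (38, s), (38, t)}

{(21, u), (22, r), (37, d), (38, s), (38, t)}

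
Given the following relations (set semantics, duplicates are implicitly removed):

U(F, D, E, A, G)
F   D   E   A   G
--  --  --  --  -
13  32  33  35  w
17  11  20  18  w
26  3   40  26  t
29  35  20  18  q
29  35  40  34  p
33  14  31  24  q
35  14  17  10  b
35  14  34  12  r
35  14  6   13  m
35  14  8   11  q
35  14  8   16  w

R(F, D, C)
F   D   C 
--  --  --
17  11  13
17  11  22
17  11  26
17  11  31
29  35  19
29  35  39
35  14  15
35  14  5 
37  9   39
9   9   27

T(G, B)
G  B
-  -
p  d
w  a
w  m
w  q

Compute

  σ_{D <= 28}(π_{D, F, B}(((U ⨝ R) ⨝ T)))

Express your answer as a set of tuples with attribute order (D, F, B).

{(11, 17, a), (11, 17, m), (11, 17, q), (14, 35, a), (14, 35, m), (14, 35, q)}

Joining U and R on F, D yields {(17, 11, 20, 18, w, 13), (17, 11, 20, 18, w, 22), (17, 11, 20, 18, w, 26), (17, 11, 20, 18, w, 31), (29, 35, 20, 18, q, 19), (29, 35, 20, 18, q, 39), (29, 35, 40, 34, p, 19), (29, 35, 40, 34, p, 39), (35, 14, 17, 10, b, 15), (35, 14, 17, 10, b, 5), (35, 14, 34, 12, r, 15), (35, 14, 34, 12, r, 5), (35, 14, 6, 13, m, 15), (35, 14, 6, 13, m, 5), (35, 14, 8, 11, q, 15), (35, 14, 8, 11, q, 5), (35, 14, 8, 16, w, 15), (35, 14, 8, 16, w, 5)}.
Joining (U ⨝ R) and T on G yields {(17, 11, 20, 18, w, 13, a), (17, 11, 20, 18, w, 13, m), (17, 11, 20, 18, w, 13, q), (17, 11, 20, 18, w, 22, a), (17, 11, 20, 18, w, 22, m), (17, 11, 20, 18, w, 22, q), (17, 11, 20, 18, w, 26, a), (17, 11, 20, 18, w, 26, m), (17, 11, 20, 18, w, 26, q), (17, 11, 20, 18, w, 31, a), (17, 11, 20, 18, w, 31, m), (17, 11, 20, 18, w, 31, q), (29, 35, 40, 34, p, 19, d), (29, 35, 40, 34, p, 39, d), (35, 14, 8, 16, w, 15, a), (35, 14, 8, 16, w, 15, m), (35, 14, 8, 16, w, 15, q), (35, 14, 8, 16, w, 5, a), (35, 14, 8, 16, w, 5, m), (35, 14, 8, 16, w, 5, q)}.
Projecting to D, F, B (13 duplicate(s) eliminated): {(11, 17, a), (11, 17, m), (11, 17, q), (14, 35, a), (14, 35, m), (14, 35, q), (35, 29, d)}
Filtering on D <= 28 leaves {(11, 17, a), (11, 17, m), (11, 17, q), (14, 35, a), (14, 35, m), (14, 35, q)}.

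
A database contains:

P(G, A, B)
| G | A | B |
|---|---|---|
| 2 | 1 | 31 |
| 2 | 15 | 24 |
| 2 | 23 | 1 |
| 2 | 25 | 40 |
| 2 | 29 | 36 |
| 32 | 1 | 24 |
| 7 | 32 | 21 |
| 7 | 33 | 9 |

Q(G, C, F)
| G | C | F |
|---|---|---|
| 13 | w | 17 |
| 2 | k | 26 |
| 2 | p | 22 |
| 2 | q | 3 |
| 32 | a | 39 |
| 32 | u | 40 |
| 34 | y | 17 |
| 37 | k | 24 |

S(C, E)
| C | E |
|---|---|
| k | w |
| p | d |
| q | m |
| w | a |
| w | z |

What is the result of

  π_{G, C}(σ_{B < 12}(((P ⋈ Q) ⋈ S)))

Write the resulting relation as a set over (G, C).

Joining P and Q on G yields {(2, 1, 31, k, 26), (2, 1, 31, p, 22), (2, 1, 31, q, 3), (2, 15, 24, k, 26), (2, 15, 24, p, 22), (2, 15, 24, q, 3), (2, 23, 1, k, 26), (2, 23, 1, p, 22), (2, 23, 1, q, 3), (2, 25, 40, k, 26), (2, 25, 40, p, 22), (2, 25, 40, q, 3), (2, 29, 36, k, 26), (2, 29, 36, p, 22), (2, 29, 36, q, 3), (32, 1, 24, a, 39), (32, 1, 24, u, 40)}.
Joining (P ⋈ Q) and S on C yields {(2, 1, 31, k, 26, w), (2, 1, 31, p, 22, d), (2, 1, 31, q, 3, m), (2, 15, 24, k, 26, w), (2, 15, 24, p, 22, d), (2, 15, 24, q, 3, m), (2, 23, 1, k, 26, w), (2, 23, 1, p, 22, d), (2, 23, 1, q, 3, m), (2, 25, 40, k, 26, w), (2, 25, 40, p, 22, d), (2, 25, 40, q, 3, m), (2, 29, 36, k, 26, w), (2, 29, 36, p, 22, d), (2, 29, 36, q, 3, m)}.
σ[B < 12]: keep tuples satisfying B < 12 → {(2, 23, 1, k, 26, w), (2, 23, 1, p, 22, d), (2, 23, 1, q, 3, m)}
π[G, C]: project onto (G, C) → {(2, k), (2, p), (2, q)}

{(2, k), (2, p), (2, q)}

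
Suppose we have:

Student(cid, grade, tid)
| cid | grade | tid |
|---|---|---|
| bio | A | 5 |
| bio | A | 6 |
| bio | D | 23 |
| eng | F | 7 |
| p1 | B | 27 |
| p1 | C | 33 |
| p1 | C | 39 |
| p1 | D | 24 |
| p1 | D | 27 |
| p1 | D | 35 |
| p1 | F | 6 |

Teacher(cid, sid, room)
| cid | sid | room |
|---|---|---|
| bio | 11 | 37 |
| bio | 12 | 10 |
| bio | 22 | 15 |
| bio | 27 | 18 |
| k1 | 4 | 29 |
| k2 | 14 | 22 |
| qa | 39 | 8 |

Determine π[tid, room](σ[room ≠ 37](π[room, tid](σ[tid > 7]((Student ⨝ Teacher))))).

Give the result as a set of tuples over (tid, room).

Natural join on cid: {(bio, A, 5, 11, 37), (bio, A, 5, 12, 10), (bio, A, 5, 22, 15), (bio, A, 5, 27, 18), (bio, A, 6, 11, 37), (bio, A, 6, 12, 10), (bio, A, 6, 22, 15), (bio, A, 6, 27, 18), (bio, D, 23, 11, 37), (bio, D, 23, 12, 10), (bio, D, 23, 22, 15), (bio, D, 23, 27, 18)}
σ[tid > 7]: keep tuples satisfying tid > 7 → {(bio, D, 23, 11, 37), (bio, D, 23, 12, 10), (bio, D, 23, 22, 15), (bio, D, 23, 27, 18)}
π_{room, tid} gives {(10, 23), (15, 23), (18, 23), (37, 23)}.
σ[room ≠ 37]: keep tuples satisfying room ≠ 37 → {(10, 23), (15, 23), (18, 23)}
π_{tid, room} gives {(23, 10), (23, 15), (23, 18)}.

{(23, 10), (23, 15), (23, 18)}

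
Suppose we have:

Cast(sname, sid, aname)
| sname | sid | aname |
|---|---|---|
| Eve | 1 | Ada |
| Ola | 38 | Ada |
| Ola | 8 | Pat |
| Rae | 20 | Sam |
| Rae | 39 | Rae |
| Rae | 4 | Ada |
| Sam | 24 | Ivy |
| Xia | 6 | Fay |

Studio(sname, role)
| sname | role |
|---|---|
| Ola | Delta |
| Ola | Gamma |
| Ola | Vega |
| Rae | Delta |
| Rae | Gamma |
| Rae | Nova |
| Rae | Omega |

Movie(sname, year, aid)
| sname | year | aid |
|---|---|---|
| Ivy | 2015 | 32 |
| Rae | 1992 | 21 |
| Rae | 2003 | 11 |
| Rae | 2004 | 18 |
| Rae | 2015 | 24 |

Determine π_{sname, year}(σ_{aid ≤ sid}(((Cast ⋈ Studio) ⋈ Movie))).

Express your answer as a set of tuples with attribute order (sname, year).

Natural join on sname: {(Ola, 38, Ada, Delta), (Ola, 38, Ada, Gamma), (Ola, 38, Ada, Vega), (Ola, 8, Pat, Delta), (Ola, 8, Pat, Gamma), (Ola, 8, Pat, Vega), (Rae, 20, Sam, Delta), (Rae, 20, Sam, Gamma), (Rae, 20, Sam, Nova), (Rae, 20, Sam, Omega), (Rae, 39, Rae, Delta), (Rae, 39, Rae, Gamma), (Rae, 39, Rae, Nova), (Rae, 39, Rae, Omega), (Rae, 4, Ada, Delta), (Rae, 4, Ada, Gamma), (Rae, 4, Ada, Nova), (Rae, 4, Ada, Omega)}
Natural join on sname: {(Rae, 20, Sam, Delta, 1992, 21), (Rae, 20, Sam, Delta, 2003, 11), (Rae, 20, Sam, Delta, 2004, 18), (Rae, 20, Sam, Delta, 2015, 24), (Rae, 20, Sam, Gamma, 1992, 21), (Rae, 20, Sam, Gamma, 2003, 11), (Rae, 20, Sam, Gamma, 2004, 18), (Rae, 20, Sam, Gamma, 2015, 24), (Rae, 20, Sam, Nova, 1992, 21), (Rae, 20, Sam, Nova, 2003, 11), (Rae, 20, Sam, Nova, 2004, 18), (Rae, 20, Sam, Nova, 2015, 24), (Rae, 20, Sam, Omega, 1992, 21), (Rae, 20, Sam, Omega, 2003, 11), (Rae, 20, Sam, Omega, 2004, 18), (Rae, 20, Sam, Omega, 2015, 24), (Rae, 39, Rae, Delta, 1992, 21), (Rae, 39, Rae, Delta, 2003, 11), (Rae, 39, Rae, Delta, 2004, 18), (Rae, 39, Rae, Delta, 2015, 24), (Rae, 39, Rae, Gamma, 1992, 21), (Rae, 39, Rae, Gamma, 2003, 11), (Rae, 39, Rae, Gamma, 2004, 18), (Rae, 39, Rae, Gamma, 2015, 24), (Rae, 39, Rae, Nova, 1992, 21), (Rae, 39, Rae, Nova, 2003, 11), (Rae, 39, Rae, Nova, 2004, 18), (Rae, 39, Rae, Nova, 2015, 24), (Rae, 39, Rae, Omega, 1992, 21), (Rae, 39, Rae, Omega, 2003, 11), (Rae, 39, Rae, Omega, 2004, 18), (Rae, 39, Rae, Omega, 2015, 24), (Rae, 4, Ada, Delta, 1992, 21), (Rae, 4, Ada, Delta, 2003, 11), (Rae, 4, Ada, Delta, 2004, 18), (Rae, 4, Ada, Delta, 2015, 24), (Rae, 4, Ada, Gamma, 1992, 21), (Rae, 4, Ada, Gamma, 2003, 11), (Rae, 4, Ada, Gamma, 2004, 18), (Rae, 4, Ada, Gamma, 2015, 24), (Rae, 4, Ada, Nova, 1992, 21), (Rae, 4, Ada, Nova, 2003, 11), (Rae, 4, Ada, Nova, 2004, 18), (Rae, 4, Ada, Nova, 2015, 24), (Rae, 4, Ada, Omega, 1992, 21), (Rae, 4, Ada, Omega, 2003, 11), (Rae, 4, Ada, Omega, 2004, 18), (Rae, 4, Ada, Omega, 2015, 24)}
Selection aid ≤ sid: {(Rae, 20, Sam, Delta, 2003, 11), (Rae, 20, Sam, Delta, 2004, 18), (Rae, 20, Sam, Gamma, 2003, 11), (Rae, 20, Sam, Gamma, 2004, 18), (Rae, 20, Sam, Nova, 2003, 11), (Rae, 20, Sam, Nova, 2004, 18), (Rae, 20, Sam, Omega, 2003, 11), (Rae, 20, Sam, Omega, 2004, 18), (Rae, 39, Rae, Delta, 1992, 21), (Rae, 39, Rae, Delta, 2003, 11), (Rae, 39, Rae, Delta, 2004, 18), (Rae, 39, Rae, Delta, 2015, 24), (Rae, 39, Rae, Gamma, 1992, 21), (Rae, 39, Rae, Gamma, 2003, 11), (Rae, 39, Rae, Gamma, 2004, 18), (Rae, 39, Rae, Gamma, 2015, 24), (Rae, 39, Rae, Nova, 1992, 21), (Rae, 39, Rae, Nova, 2003, 11), (Rae, 39, Rae, Nova, 2004, 18), (Rae, 39, Rae, Nova, 2015, 24), (Rae, 39, Rae, Omega, 1992, 21), (Rae, 39, Rae, Omega, 2003, 11), (Rae, 39, Rae, Omega, 2004, 18), (Rae, 39, Rae, Omega, 2015, 24)}
π_{sname, year} gives {(Rae, 1992), (Rae, 2003), (Rae, 2004), (Rae, 2015)} (20 duplicate(s) eliminated).

{(Rae, 1992), (Rae, 2003), (Rae, 2004), (Rae, 2015)}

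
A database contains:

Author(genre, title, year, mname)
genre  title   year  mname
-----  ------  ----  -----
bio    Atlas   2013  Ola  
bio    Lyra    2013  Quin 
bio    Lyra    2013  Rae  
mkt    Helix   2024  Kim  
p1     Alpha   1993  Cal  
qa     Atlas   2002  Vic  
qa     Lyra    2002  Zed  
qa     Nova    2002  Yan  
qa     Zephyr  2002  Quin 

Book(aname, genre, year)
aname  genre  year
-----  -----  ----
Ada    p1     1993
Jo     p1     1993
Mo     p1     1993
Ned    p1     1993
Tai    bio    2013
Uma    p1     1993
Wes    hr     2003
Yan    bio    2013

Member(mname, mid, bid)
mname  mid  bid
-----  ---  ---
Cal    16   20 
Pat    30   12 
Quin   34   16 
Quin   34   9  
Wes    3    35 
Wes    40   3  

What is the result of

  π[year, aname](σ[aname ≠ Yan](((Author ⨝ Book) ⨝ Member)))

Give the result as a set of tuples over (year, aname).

Author ⋈ Book (natural join on genre, year): {(bio, Atlas, 2013, Ola, Tai), (bio, Atlas, 2013, Ola, Yan), (bio, Lyra, 2013, Quin, Tai), (bio, Lyra, 2013, Quin, Yan), (bio, Lyra, 2013, Rae, Tai), (bio, Lyra, 2013, Rae, Yan), (p1, Alpha, 1993, Cal, Ada), (p1, Alpha, 1993, Cal, Jo), (p1, Alpha, 1993, Cal, Mo), (p1, Alpha, 1993, Cal, Ned), (p1, Alpha, 1993, Cal, Uma)}
(Author ⨝ Book) ⋈ Member (natural join on mname): {(bio, Lyra, 2013, Quin, Tai, 34, 16), (bio, Lyra, 2013, Quin, Tai, 34, 9), (bio, Lyra, 2013, Quin, Yan, 34, 16), (bio, Lyra, 2013, Quin, Yan, 34, 9), (p1, Alpha, 1993, Cal, Ada, 16, 20), (p1, Alpha, 1993, Cal, Jo, 16, 20), (p1, Alpha, 1993, Cal, Mo, 16, 20), (p1, Alpha, 1993, Cal, Ned, 16, 20), (p1, Alpha, 1993, Cal, Uma, 16, 20)}
Selection aname ≠ Yan: {(bio, Lyra, 2013, Quin, Tai, 34, 16), (bio, Lyra, 2013, Quin, Tai, 34, 9), (p1, Alpha, 1993, Cal, Ada, 16, 20), (p1, Alpha, 1993, Cal, Jo, 16, 20), (p1, Alpha, 1993, Cal, Mo, 16, 20), (p1, Alpha, 1993, Cal, Ned, 16, 20), (p1, Alpha, 1993, Cal, Uma, 16, 20)}
π[year, aname]: project onto (year, aname) (1 duplicate(s) eliminated) → {(1993, Ada), (1993, Jo), (1993, Mo), (1993, Ned), (1993, Uma), (2013, Tai)}

{(1993, Ada), (1993, Jo), (1993, Mo), (1993, Ned), (1993, Uma), (2013, Tai)}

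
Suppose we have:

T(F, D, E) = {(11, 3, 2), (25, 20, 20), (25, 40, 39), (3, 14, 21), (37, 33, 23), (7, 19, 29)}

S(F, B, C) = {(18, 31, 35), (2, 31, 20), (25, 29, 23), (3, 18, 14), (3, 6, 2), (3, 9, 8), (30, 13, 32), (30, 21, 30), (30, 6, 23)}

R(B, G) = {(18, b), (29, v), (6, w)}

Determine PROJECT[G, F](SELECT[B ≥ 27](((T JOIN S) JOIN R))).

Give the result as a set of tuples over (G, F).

T ⋈ S (natural join on F): {(25, 20, 20, 29, 23), (25, 40, 39, 29, 23), (3, 14, 21, 18, 14), (3, 14, 21, 6, 2), (3, 14, 21, 9, 8)}
(T JOIN S) ⋈ R (natural join on B): {(25, 20, 20, 29, 23, v), (25, 40, 39, 29, 23, v), (3, 14, 21, 18, 14, b), (3, 14, 21, 6, 2, w)}
Selection B ≥ 27: {(25, 20, 20, 29, 23, v), (25, 40, 39, 29, 23, v)}
Keep only column(s) G, F (1 duplicate(s) eliminated): {(v, 25)}

{(v, 25)}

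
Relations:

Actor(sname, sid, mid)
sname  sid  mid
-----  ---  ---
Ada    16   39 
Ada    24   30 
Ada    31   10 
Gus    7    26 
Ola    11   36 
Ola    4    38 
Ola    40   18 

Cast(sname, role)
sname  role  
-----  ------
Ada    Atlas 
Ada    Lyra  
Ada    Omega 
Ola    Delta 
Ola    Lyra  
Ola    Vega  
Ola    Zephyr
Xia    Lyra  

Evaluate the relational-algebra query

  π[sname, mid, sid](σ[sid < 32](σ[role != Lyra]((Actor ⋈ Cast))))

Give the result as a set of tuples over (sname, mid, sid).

Natural join on sname: {(Ada, 16, 39, Atlas), (Ada, 16, 39, Lyra), (Ada, 16, 39, Omega), (Ada, 24, 30, Atlas), (Ada, 24, 30, Lyra), (Ada, 24, 30, Omega), (Ada, 31, 10, Atlas), (Ada, 31, 10, Lyra), (Ada, 31, 10, Omega), (Ola, 11, 36, Delta), (Ola, 11, 36, Lyra), (Ola, 11, 36, Vega), (Ola, 11, 36, Zephyr), (Ola, 4, 38, Delta), (Ola, 4, 38, Lyra), (Ola, 4, 38, Vega), (Ola, 4, 38, Zephyr), (Ola, 40, 18, Delta), (Ola, 40, 18, Lyra), (Ola, 40, 18, Vega), (Ola, 40, 18, Zephyr)}
σ[role != Lyra]: keep tuples satisfying role != Lyra → {(Ada, 16, 39, Atlas), (Ada, 16, 39, Omega), (Ada, 24, 30, Atlas), (Ada, 24, 30, Omega), (Ada, 31, 10, Atlas), (Ada, 31, 10, Omega), (Ola, 11, 36, Delta), (Ola, 11, 36, Vega), (Ola, 11, 36, Zephyr), (Ola, 4, 38, Delta), (Ola, 4, 38, Vega), (Ola, 4, 38, Zephyr), (Ola, 40, 18, Delta), (Ola, 40, 18, Vega), (Ola, 40, 18, Zephyr)}
σ[sid < 32]: keep tuples satisfying sid < 32 → {(Ada, 16, 39, Atlas), (Ada, 16, 39, Omega), (Ada, 24, 30, Atlas), (Ada, 24, 30, Omega), (Ada, 31, 10, Atlas), (Ada, 31, 10, Omega), (Ola, 11, 36, Delta), (Ola, 11, 36, Vega), (Ola, 11, 36, Zephyr), (Ola, 4, 38, Delta), (Ola, 4, 38, Vega), (Ola, 4, 38, Zephyr)}
Keep only column(s) sname, mid, sid (7 duplicate(s) eliminated): {(Ada, 10, 31), (Ada, 30, 24), (Ada, 39, 16), (Ola, 36, 11), (Ola, 38, 4)}

{(Ada, 10, 31), (Ada, 30, 24), (Ada, 39, 16), (Ola, 36, 11), (Ola, 38, 4)}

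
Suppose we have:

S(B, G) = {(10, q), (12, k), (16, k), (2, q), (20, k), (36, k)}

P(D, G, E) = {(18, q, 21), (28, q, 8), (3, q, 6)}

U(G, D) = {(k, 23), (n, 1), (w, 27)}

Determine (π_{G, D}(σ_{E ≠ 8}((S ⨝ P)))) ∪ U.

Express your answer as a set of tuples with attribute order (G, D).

{(k, 23), (n, 1), (q, 18), (q, 3), (w, 27)}

Natural join on G: {(10, q, 18, 21), (10, q, 28, 8), (10, q, 3, 6), (2, q, 18, 21), (2, q, 28, 8), (2, q, 3, 6)}
Selection E ≠ 8: {(10, q, 18, 21), (10, q, 3, 6), (2, q, 18, 21), (2, q, 3, 6)}
π[G, D]: project onto (G, D) (2 duplicate(s) eliminated) → {(q, 18), (q, 3)}
Set union of the two operands is {(k, 23), (n, 1), (q, 18), (q, 3), (w, 27)}.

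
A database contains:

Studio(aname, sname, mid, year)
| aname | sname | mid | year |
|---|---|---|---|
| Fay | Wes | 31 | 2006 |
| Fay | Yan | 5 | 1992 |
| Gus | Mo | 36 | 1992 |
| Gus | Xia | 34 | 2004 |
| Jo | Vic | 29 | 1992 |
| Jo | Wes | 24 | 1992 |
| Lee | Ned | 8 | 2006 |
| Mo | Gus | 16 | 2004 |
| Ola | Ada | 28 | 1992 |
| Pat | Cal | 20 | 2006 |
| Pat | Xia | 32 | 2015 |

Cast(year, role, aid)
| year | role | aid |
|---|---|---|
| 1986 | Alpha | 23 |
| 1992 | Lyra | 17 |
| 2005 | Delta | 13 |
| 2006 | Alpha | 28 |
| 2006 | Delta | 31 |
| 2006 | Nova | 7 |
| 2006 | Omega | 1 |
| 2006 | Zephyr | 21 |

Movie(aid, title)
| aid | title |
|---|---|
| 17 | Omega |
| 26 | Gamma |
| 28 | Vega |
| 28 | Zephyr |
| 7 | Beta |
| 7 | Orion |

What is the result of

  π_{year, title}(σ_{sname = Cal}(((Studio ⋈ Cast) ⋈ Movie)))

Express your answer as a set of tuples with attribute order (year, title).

Joining Studio and Cast on year yields {(Fay, Wes, 31, 2006, Alpha, 28), (Fay, Wes, 31, 2006, Delta, 31), (Fay, Wes, 31, 2006, Nova, 7), (Fay, Wes, 31, 2006, Omega, 1), (Fay, Wes, 31, 2006, Zephyr, 21), (Fay, Yan, 5, 1992, Lyra, 17), (Gus, Mo, 36, 1992, Lyra, 17), (Jo, Vic, 29, 1992, Lyra, 17), (Jo, Wes, 24, 1992, Lyra, 17), (Lee, Ned, 8, 2006, Alpha, 28), (Lee, Ned, 8, 2006, Delta, 31), (Lee, Ned, 8, 2006, Nova, 7), (Lee, Ned, 8, 2006, Omega, 1), (Lee, Ned, 8, 2006, Zephyr, 21), (Ola, Ada, 28, 1992, Lyra, 17), (Pat, Cal, 20, 2006, Alpha, 28), (Pat, Cal, 20, 2006, Delta, 31), (Pat, Cal, 20, 2006, Nova, 7), (Pat, Cal, 20, 2006, Omega, 1), (Pat, Cal, 20, 2006, Zephyr, 21)}.
Joining (Studio ⋈ Cast) and Movie on aid yields {(Fay, Wes, 31, 2006, Alpha, 28, Vega), (Fay, Wes, 31, 2006, Alpha, 28, Zephyr), (Fay, Wes, 31, 2006, Nova, 7, Beta), (Fay, Wes, 31, 2006, Nova, 7, Orion), (Fay, Yan, 5, 1992, Lyra, 17, Omega), (Gus, Mo, 36, 1992, Lyra, 17, Omega), (Jo, Vic, 29, 1992, Lyra, 17, Omega), (Jo, Wes, 24, 1992, Lyra, 17, Omega), (Lee, Ned, 8, 2006, Alpha, 28, Vega), (Lee, Ned, 8, 2006, Alpha, 28, Zephyr), (Lee, Ned, 8, 2006, Nova, 7, Beta), (Lee, Ned, 8, 2006, Nova, 7, Orion), (Ola, Ada, 28, 1992, Lyra, 17, Omega), (Pat, Cal, 20, 2006, Alpha, 28, Vega), (Pat, Cal, 20, 2006, Alpha, 28, Zephyr), (Pat, Cal, 20, 2006, Nova, 7, Beta), (Pat, Cal, 20, 2006, Nova, 7, Orion)}.
Apply σ_{sname = Cal}; surviving tuples: {(Pat, Cal, 20, 2006, Alpha, 28, Vega), (Pat, Cal, 20, 2006, Alpha, 28, Zephyr), (Pat, Cal, 20, 2006, Nova, 7, Beta), (Pat, Cal, 20, 2006, Nova, 7, Orion)}
Keep only column(s) year, title: {(2006, Beta), (2006, Orion), (2006, Vega), (2006, Zephyr)}

{(2006, Beta), (2006, Orion), (2006, Vega), (2006, Zephyr)}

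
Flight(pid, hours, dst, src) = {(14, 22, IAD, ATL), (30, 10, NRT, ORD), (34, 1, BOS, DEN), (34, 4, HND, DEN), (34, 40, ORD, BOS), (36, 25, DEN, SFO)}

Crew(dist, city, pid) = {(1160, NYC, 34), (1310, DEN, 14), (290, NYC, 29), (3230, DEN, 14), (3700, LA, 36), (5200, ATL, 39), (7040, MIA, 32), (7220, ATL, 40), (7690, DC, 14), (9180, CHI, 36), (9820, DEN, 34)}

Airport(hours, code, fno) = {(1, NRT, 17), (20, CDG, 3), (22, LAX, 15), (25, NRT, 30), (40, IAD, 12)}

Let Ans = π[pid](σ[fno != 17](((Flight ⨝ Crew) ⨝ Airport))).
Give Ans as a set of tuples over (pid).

Flight ⋈ Crew (natural join on pid): {(14, 22, IAD, ATL, 1310, DEN), (14, 22, IAD, ATL, 3230, DEN), (14, 22, IAD, ATL, 7690, DC), (34, 1, BOS, DEN, 1160, NYC), (34, 1, BOS, DEN, 9820, DEN), (34, 4, HND, DEN, 1160, NYC), (34, 4, HND, DEN, 9820, DEN), (34, 40, ORD, BOS, 1160, NYC), (34, 40, ORD, BOS, 9820, DEN), (36, 25, DEN, SFO, 3700, LA), (36, 25, DEN, SFO, 9180, CHI)}
(Flight ⨝ Crew) ⋈ Airport (natural join on hours): {(14, 22, IAD, ATL, 1310, DEN, LAX, 15), (14, 22, IAD, ATL, 3230, DEN, LAX, 15), (14, 22, IAD, ATL, 7690, DC, LAX, 15), (34, 1, BOS, DEN, 1160, NYC, NRT, 17), (34, 1, BOS, DEN, 9820, DEN, NRT, 17), (34, 40, ORD, BOS, 1160, NYC, IAD, 12), (34, 40, ORD, BOS, 9820, DEN, IAD, 12), (36, 25, DEN, SFO, 3700, LA, NRT, 30), (36, 25, DEN, SFO, 9180, CHI, NRT, 30)}
Filtering on fno != 17 leaves {(14, 22, IAD, ATL, 1310, DEN, LAX, 15), (14, 22, IAD, ATL, 3230, DEN, LAX, 15), (14, 22, IAD, ATL, 7690, DC, LAX, 15), (34, 40, ORD, BOS, 1160, NYC, IAD, 12), (34, 40, ORD, BOS, 9820, DEN, IAD, 12), (36, 25, DEN, SFO, 3700, LA, NRT, 30), (36, 25, DEN, SFO, 9180, CHI, NRT, 30)}.
Keep only column(s) pid (4 duplicate(s) eliminated): {14, 34, 36}

{14, 34, 36}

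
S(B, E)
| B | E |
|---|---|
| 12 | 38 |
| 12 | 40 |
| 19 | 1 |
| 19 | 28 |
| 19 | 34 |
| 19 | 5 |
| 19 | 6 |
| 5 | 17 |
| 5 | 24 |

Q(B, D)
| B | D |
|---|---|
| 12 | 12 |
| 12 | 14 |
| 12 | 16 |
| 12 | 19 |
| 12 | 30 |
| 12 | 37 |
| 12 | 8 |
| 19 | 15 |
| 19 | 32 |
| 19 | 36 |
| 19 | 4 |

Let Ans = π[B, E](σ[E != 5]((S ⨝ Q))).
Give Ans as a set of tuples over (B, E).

S ⋈ Q (natural join on B): {(12, 38, 12), (12, 38, 14), (12, 38, 16), (12, 38, 19), (12, 38, 30), (12, 38, 37), (12, 38, 8), (12, 40, 12), (12, 40, 14), (12, 40, 16), (12, 40, 19), (12, 40, 30), (12, 40, 37), (12, 40, 8), (19, 1, 15), (19, 1, 32), (19, 1, 36), (19, 1, 4), (19, 28, 15), (19, 28, 32), (19, 28, 36), (19, 28, 4), (19, 34, 15), (19, 34, 32), (19, 34, 36), (19, 34, 4), (19, 5, 15), (19, 5, 32), (19, 5, 36), (19, 5, 4), (19, 6, 15), (19, 6, 32), (19, 6, 36), (19, 6, 4)}
Selection E != 5: {(12, 38, 12), (12, 38, 14), (12, 38, 16), (12, 38, 19), (12, 38, 30), (12, 38, 37), (12, 38, 8), (12, 40, 12), (12, 40, 14), (12, 40, 16), (12, 40, 19), (12, 40, 30), (12, 40, 37), (12, 40, 8), (19, 1, 15), (19, 1, 32), (19, 1, 36), (19, 1, 4), (19, 28, 15), (19, 28, 32), (19, 28, 36), (19, 28, 4), (19, 34, 15), (19, 34, 32), (19, 34, 36), (19, 34, 4), (19, 6, 15), (19, 6, 32), (19, 6, 36), (19, 6, 4)}
Projecting to B, E (24 duplicate(s) eliminated): {(12, 38), (12, 40), (19, 1), (19, 28), (19, 34), (19, 6)}

{(12, 38), (12, 40), (19, 1), (19, 28), (19, 34), (19, 6)}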